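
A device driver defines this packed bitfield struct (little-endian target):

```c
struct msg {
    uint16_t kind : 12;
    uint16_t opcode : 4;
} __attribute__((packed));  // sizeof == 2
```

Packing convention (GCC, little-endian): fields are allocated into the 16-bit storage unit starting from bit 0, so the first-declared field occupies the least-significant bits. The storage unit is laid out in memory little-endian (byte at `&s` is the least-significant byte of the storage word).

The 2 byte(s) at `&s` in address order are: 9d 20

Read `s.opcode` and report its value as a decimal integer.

[0]=0x9d [1]=0x20 (little-endian) → word 0x209d
kind [0+:12] = (word>>0) & 0xfff = 157
opcode [12+:4] = (word>>12) & 0xf = 2  ←

2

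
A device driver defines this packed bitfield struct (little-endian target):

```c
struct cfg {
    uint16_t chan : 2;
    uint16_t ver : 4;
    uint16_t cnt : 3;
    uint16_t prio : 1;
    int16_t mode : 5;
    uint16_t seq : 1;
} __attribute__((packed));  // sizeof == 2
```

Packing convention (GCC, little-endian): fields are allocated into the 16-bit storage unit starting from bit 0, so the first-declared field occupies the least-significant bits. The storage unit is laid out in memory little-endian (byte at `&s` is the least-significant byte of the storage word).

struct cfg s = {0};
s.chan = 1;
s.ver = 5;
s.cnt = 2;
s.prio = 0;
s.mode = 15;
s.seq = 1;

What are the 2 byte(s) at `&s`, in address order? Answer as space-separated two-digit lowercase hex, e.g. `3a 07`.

95 bc

chan:2 = 1 → 0x1 << 0 → word 0x0001
ver:4 = 5 → 0x5 << 2 → word 0x0015
cnt:3 = 2 → 0x2 << 6 → word 0x0095
prio:1 = 0 → 0x0 << 9 → word 0x0095
mode:5 = 15 → 0xf << 10 → word 0x3c95
seq:1 = 1 → 0x1 << 15 → word 0xbc95
word = 0xbc95 → little-endian bytes:
  [0]=0x95  [1]=0xbc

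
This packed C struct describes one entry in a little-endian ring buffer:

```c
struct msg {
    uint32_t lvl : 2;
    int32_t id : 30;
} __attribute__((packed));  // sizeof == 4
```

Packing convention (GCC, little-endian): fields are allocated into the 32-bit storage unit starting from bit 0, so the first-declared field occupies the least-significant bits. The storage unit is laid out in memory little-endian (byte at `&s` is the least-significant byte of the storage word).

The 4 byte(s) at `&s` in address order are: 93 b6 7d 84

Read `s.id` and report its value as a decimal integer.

-518034012

[0]=0x93 [1]=0xb6 [2]=0x7d [3]=0x84 (little-endian) → word 0x847db693
lvl [0+:2] = (word>>0) & 0x3 = 3
id [2+:30] = (word>>2) & 0x3fffffff = 555707812  ←
id signed 30b, MSB=1: 555707812 - 1073741824 = -518034012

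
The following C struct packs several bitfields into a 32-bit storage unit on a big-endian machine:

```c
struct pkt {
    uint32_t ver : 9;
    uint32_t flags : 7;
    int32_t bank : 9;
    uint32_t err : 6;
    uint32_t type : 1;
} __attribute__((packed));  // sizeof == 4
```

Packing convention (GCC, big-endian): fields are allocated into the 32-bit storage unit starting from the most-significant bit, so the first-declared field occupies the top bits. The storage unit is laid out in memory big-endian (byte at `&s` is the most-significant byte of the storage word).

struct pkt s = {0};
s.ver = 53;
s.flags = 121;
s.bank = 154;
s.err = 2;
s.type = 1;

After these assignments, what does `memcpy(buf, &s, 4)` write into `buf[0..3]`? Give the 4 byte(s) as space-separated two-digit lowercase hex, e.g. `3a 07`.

ver (9b) val=53 bits=0x35 at bit 23: 0x1a800000
flags (7b) val=121 bits=0x79 at bit 16: 0x1af90000
bank (9b) val=154 bits=0x9a at bit 7: 0x1af94d00
err (6b) val=2 bits=0x2 at bit 1: 0x1af94d04
type (1b) val=1 bits=0x1 at bit 0: 0x1af94d05
word = 0x1af94d05 → big-endian bytes:
  [0]=0x1a  [1]=0xf9  [2]=0x4d  [3]=0x05

1a f9 4d 05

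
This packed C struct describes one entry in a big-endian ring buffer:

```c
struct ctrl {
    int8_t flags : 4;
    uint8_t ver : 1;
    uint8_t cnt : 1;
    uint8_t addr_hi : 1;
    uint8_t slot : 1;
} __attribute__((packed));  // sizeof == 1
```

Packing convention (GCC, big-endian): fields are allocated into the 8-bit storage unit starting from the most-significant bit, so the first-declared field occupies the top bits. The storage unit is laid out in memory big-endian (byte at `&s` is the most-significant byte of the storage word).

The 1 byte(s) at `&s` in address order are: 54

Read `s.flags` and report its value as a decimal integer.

[0]=0x54 (big-endian) → word 0x54
flags [4+:4] = (word>>4) & 0xf = 5  ←
ver [3+:1] = (word>>3) & 0x1 = 0
cnt [2+:1] = (word>>2) & 0x1 = 1
addr_hi [1+:1] = (word>>1) & 0x1 = 0
slot [0+:1] = (word>>0) & 0x1 = 0
flags signed 4b, MSB=0: value = 5

5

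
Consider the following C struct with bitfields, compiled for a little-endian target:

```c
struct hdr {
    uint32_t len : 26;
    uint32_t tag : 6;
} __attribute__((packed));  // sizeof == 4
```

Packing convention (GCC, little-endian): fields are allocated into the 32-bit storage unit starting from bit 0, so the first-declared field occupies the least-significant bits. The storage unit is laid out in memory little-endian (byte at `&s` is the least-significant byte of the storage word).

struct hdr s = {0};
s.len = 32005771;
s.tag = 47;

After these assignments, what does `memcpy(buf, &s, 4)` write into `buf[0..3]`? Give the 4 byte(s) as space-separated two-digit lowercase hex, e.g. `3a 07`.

8b 5e e8 bd

len:26 = 32005771 → 0x1e85e8b << 0 → word 0x01e85e8b
tag:6 = 47 → 0x2f << 26 → word 0xbde85e8b
word = 0xbde85e8b → little-endian bytes:
  [0]=0x8b  [1]=0x5e  [2]=0xe8  [3]=0xbd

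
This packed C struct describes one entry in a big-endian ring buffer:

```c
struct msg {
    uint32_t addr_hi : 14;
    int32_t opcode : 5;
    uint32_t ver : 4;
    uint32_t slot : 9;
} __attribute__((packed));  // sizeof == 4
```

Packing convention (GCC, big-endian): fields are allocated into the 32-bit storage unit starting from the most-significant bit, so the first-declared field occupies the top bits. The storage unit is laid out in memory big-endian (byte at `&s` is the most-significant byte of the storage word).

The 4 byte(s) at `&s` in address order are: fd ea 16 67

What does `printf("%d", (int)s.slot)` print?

[0]=0xfd [1]=0xea [2]=0x16 [3]=0x67 (big-endian) → word 0xfdea1667
addr_hi:14 @ bit 18 → (0xfdea1667>>18)&0x3fff = 0x3f7a
opcode:5 @ bit 13 → (0xfdea1667>>13)&0x1f = 0x10
ver:4 @ bit 9 → (0xfdea1667>>9)&0xf = 0xb
slot:9 @ bit 0 → (0xfdea1667>>0)&0x1ff = 0x67  ←

103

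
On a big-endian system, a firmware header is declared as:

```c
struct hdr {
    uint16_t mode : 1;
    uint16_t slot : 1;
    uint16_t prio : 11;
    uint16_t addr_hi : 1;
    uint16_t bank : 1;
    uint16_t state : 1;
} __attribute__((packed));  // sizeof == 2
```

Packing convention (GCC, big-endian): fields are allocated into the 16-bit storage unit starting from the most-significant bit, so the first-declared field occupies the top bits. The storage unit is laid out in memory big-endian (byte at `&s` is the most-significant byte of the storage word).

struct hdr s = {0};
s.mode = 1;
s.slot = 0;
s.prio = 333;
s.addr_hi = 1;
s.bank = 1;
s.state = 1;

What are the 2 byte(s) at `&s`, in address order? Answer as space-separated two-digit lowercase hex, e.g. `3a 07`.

mode:1 = 1 → 0x1 << 15 → word 0x8000
slot:1 = 0 → 0x0 << 14 → word 0x8000
prio:11 = 333 → 0x14d << 3 → word 0x8a68
addr_hi:1 = 1 → 0x1 << 2 → word 0x8a6c
bank:1 = 1 → 0x1 << 1 → word 0x8a6e
state:1 = 1 → 0x1 << 0 → word 0x8a6f
word = 0x8a6f → big-endian bytes:
  [0]=0x8a  [1]=0x6f

8a 6f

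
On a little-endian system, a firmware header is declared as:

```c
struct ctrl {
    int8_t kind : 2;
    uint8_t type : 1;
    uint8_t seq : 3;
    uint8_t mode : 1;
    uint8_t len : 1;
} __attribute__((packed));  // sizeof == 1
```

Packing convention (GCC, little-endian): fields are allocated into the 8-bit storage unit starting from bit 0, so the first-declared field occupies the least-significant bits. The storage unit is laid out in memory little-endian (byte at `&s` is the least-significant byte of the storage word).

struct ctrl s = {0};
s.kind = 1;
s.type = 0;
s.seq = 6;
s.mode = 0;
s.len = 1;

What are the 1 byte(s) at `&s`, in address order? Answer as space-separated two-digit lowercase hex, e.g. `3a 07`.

kind (2b) val=1 bits=0x1 at bit 0: 0x01
type (1b) val=0 bits=0x0 at bit 2: 0x01
seq (3b) val=6 bits=0x6 at bit 3: 0x31
mode (1b) val=0 bits=0x0 at bit 6: 0x31
len (1b) val=1 bits=0x1 at bit 7: 0xb1
word = 0xb1 → little-endian bytes:
  [0]=0xb1

b1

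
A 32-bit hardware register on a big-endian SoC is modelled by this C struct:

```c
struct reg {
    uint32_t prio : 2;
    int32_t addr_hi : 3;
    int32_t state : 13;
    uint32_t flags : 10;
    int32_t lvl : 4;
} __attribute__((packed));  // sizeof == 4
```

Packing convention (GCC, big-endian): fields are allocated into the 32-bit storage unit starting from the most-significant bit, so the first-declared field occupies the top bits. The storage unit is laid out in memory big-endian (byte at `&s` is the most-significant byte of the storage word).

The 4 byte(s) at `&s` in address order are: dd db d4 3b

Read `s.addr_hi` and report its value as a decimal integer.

[0]=0xdd [1]=0xdb [2]=0xd4 [3]=0x3b (big-endian) → word 0xdddbd43b
prio:2 @ bit 30 → (0xdddbd43b>>30)&0x3 = 0x3
addr_hi:3 @ bit 27 → (0xdddbd43b>>27)&0x7 = 0x3  ←
state:13 @ bit 14 → (0xdddbd43b>>14)&0x1fff = 0x176f
flags:10 @ bit 4 → (0xdddbd43b>>4)&0x3ff = 0x143
lvl:4 @ bit 0 → (0xdddbd43b>>0)&0xf = 0xb
addr_hi signed 3b, MSB=0: value = 3

3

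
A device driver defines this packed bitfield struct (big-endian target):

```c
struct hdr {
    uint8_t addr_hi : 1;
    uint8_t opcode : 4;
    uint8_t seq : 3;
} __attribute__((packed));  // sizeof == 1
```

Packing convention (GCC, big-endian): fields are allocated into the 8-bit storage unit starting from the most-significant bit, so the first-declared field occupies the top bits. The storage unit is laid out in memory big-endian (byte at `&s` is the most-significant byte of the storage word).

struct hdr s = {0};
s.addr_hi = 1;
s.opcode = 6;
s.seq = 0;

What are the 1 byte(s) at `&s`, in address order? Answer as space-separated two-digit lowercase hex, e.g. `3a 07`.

b0

addr_hi:1 = 1 → 0x1 << 7 → word 0x80
opcode:4 = 6 → 0x6 << 3 → word 0xb0
seq:3 = 0 → 0x0 << 0 → word 0xb0
word = 0xb0 → big-endian bytes:
  [0]=0xb0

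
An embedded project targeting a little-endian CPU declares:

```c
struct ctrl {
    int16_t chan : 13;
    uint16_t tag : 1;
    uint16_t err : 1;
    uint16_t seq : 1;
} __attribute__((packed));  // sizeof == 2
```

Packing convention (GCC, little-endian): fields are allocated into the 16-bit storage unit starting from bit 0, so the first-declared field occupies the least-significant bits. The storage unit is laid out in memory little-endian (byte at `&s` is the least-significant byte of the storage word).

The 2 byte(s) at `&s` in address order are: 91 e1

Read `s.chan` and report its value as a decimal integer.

[0]=0x91 [1]=0xe1 (little-endian) → word 0xe191
chan [0+:13] = (word>>0) & 0x1fff = 401  ←
tag [13+:1] = (word>>13) & 0x1 = 1
err [14+:1] = (word>>14) & 0x1 = 1
seq [15+:1] = (word>>15) & 0x1 = 1
chan signed 13b, MSB=0: value = 401

401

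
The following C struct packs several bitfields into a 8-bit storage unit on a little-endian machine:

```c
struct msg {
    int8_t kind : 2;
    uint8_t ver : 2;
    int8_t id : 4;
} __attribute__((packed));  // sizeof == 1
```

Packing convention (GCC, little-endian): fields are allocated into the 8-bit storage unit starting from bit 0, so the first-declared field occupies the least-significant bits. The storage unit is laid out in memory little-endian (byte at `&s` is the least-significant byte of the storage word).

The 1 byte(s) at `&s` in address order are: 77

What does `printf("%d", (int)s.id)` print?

[0]=0x77 (little-endian) → word 0x77
kind [0+:2] = (word>>0) & 0x3 = 3
ver [2+:2] = (word>>2) & 0x3 = 1
id [4+:4] = (word>>4) & 0xf = 7  ←
id signed 4b, MSB=0: value = 7

7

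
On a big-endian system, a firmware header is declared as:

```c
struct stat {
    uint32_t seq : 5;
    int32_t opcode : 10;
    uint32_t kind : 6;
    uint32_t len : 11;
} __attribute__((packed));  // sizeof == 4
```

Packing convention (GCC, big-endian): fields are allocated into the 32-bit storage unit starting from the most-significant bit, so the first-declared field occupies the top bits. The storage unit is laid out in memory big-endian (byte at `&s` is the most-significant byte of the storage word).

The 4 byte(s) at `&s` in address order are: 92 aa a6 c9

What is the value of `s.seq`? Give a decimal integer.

18

[0]=0x92 [1]=0xaa [2]=0xa6 [3]=0xc9 (big-endian) → word 0x92aaa6c9
seq [27+:5] = (word>>27) & 0x1f = 18  ←
opcode [17+:10] = (word>>17) & 0x3ff = 341
kind [11+:6] = (word>>11) & 0x3f = 20
len [0+:11] = (word>>0) & 0x7ff = 1737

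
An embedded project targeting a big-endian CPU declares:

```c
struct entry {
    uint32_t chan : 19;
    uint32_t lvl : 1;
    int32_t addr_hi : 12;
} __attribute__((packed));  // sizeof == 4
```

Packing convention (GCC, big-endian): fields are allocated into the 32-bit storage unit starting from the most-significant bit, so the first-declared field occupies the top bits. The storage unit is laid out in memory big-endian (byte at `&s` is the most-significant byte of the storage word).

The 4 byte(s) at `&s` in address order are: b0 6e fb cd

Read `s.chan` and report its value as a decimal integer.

361335

[0]=0xb0 [1]=0x6e [2]=0xfb [3]=0xcd (big-endian) → word 0xb06efbcd
chan [13+:19] = (word>>13) & 0x7ffff = 361335  ←
lvl [12+:1] = (word>>12) & 0x1 = 1
addr_hi [0+:12] = (word>>0) & 0xfff = 3021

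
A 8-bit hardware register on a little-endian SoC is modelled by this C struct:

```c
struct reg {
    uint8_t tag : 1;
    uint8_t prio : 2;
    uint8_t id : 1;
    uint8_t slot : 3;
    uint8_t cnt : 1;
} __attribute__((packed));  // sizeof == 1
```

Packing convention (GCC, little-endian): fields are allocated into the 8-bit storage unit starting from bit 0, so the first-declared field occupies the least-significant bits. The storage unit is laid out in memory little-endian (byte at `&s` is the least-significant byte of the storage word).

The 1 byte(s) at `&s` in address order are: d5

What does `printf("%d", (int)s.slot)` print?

5

[0]=0xd5 (little-endian) → word 0xd5
tag [0+:1] = (word>>0) & 0x1 = 1
prio [1+:2] = (word>>1) & 0x3 = 2
id [3+:1] = (word>>3) & 0x1 = 0
slot [4+:3] = (word>>4) & 0x7 = 5  ←
cnt [7+:1] = (word>>7) & 0x1 = 1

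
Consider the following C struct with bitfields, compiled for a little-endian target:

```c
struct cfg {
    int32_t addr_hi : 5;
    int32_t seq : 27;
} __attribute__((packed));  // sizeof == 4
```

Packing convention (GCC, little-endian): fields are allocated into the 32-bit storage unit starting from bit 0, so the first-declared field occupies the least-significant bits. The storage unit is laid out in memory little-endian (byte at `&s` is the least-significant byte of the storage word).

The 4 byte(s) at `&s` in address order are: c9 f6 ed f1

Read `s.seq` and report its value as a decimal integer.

-7376970

[0]=0xc9 [1]=0xf6 [2]=0xed [3]=0xf1 (little-endian) → word 0xf1edf6c9
addr_hi:5 @ bit 0 → (0xf1edf6c9>>0)&0x1f = 0x9
seq:27 @ bit 5 → (0xf1edf6c9>>5)&0x7ffffff = 0x78f6fb6  ←
seq signed 27b, MSB=1: 126840758 - 134217728 = -7376970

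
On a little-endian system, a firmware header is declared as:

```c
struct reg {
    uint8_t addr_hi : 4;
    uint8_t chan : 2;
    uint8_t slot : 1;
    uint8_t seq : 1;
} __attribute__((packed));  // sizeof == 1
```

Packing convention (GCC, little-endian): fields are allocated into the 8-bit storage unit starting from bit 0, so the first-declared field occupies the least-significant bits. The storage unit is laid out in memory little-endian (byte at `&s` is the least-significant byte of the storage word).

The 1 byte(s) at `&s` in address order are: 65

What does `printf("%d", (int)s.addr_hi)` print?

5

[0]=0x65 (little-endian) → word 0x65
addr_hi:4 @ bit 0 → (0x65>>0)&0xf = 0x5  ←
chan:2 @ bit 4 → (0x65>>4)&0x3 = 0x2
slot:1 @ bit 6 → (0x65>>6)&0x1 = 0x1
seq:1 @ bit 7 → (0x65>>7)&0x1 = 0x0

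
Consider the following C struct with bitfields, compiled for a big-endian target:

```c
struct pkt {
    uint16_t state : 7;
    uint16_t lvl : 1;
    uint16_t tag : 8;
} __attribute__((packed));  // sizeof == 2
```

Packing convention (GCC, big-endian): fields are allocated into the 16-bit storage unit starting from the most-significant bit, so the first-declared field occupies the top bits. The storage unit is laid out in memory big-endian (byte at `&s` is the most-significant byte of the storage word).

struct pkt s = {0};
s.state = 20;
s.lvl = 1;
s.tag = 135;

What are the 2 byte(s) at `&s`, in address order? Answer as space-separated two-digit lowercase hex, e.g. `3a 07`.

29 87

[9+:7] state=20 & 0x7f = 0x14; word=0x2800
[8+:1] lvl=1 & 0x1 = 0x1; word=0x2900
[0+:8] tag=135 & 0xff = 0x87; word=0x2987
word = 0x2987 → big-endian bytes:
  [0]=0x29  [1]=0x87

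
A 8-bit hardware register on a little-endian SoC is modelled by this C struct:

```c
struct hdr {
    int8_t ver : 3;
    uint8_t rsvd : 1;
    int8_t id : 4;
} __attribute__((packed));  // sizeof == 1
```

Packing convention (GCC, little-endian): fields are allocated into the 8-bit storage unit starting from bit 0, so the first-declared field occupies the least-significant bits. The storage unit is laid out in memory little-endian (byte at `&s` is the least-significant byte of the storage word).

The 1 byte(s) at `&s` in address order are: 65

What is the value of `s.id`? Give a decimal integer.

[0]=0x65 (little-endian) → word 0x65
ver:3 @ bit 0 → (0x65>>0)&0x7 = 0x5
rsvd:1 @ bit 3 → (0x65>>3)&0x1 = 0x0
id:4 @ bit 4 → (0x65>>4)&0xf = 0x6  ←
id signed 4b, MSB=0: value = 6

6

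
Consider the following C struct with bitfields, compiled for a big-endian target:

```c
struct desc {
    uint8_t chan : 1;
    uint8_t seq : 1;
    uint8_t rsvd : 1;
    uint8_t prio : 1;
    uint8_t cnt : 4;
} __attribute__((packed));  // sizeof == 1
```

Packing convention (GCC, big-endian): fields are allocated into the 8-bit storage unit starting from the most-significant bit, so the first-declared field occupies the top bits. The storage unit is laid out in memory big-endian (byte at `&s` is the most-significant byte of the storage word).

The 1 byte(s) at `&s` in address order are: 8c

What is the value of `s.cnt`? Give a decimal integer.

[0]=0x8c (big-endian) → word 0x8c
chan:1 @ bit 7 → (0x8c>>7)&0x1 = 0x1
seq:1 @ bit 6 → (0x8c>>6)&0x1 = 0x0
rsvd:1 @ bit 5 → (0x8c>>5)&0x1 = 0x0
prio:1 @ bit 4 → (0x8c>>4)&0x1 = 0x0
cnt:4 @ bit 0 → (0x8c>>0)&0xf = 0xc  ←

12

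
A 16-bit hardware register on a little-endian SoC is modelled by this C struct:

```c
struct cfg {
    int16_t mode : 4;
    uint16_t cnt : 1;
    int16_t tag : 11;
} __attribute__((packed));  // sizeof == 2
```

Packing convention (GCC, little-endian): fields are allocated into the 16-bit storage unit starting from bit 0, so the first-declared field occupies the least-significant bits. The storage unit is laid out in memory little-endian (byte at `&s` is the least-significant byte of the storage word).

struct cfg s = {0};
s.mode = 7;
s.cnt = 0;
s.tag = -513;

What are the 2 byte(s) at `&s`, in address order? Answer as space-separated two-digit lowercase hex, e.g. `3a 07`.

e7 bf

mode:4 = 7 → 0x7 << 0 → word 0x0007
cnt:1 = 0 → 0x0 << 4 → word 0x0007
tag:11 = -513 → 0x5ff << 5 → word 0xbfe7
word = 0xbfe7 → little-endian bytes:
  [0]=0xe7  [1]=0xbf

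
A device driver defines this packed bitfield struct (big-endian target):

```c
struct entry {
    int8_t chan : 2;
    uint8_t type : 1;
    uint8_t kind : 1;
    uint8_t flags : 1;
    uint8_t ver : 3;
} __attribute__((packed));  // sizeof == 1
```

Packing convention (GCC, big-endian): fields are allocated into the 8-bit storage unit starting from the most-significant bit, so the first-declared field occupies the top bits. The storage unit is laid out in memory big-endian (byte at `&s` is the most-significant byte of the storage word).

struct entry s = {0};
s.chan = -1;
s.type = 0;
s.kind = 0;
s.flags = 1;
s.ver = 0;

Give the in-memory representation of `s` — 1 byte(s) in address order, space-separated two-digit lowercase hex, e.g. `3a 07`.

[6+:2] chan=-1 & 0x3 = 0x3; word=0xc0
[5+:1] type=0 & 0x1 = 0x0; word=0xc0
[4+:1] kind=0 & 0x1 = 0x0; word=0xc0
[3+:1] flags=1 & 0x1 = 0x1; word=0xc8
[0+:3] ver=0 & 0x7 = 0x0; word=0xc8
word = 0xc8 → big-endian bytes:
  [0]=0xc8

c8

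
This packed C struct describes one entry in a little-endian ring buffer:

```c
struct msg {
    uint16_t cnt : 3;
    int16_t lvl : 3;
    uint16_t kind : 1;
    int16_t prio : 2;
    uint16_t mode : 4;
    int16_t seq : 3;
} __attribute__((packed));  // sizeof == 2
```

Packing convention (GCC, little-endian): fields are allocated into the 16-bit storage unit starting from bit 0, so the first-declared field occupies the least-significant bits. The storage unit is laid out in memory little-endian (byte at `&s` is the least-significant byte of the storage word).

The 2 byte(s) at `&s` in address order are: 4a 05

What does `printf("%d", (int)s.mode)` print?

2

[0]=0x4a [1]=0x05 (little-endian) → word 0x054a
cnt:3 @ bit 0 → (0x054a>>0)&0x7 = 0x2
lvl:3 @ bit 3 → (0x054a>>3)&0x7 = 0x1
kind:1 @ bit 6 → (0x054a>>6)&0x1 = 0x1
prio:2 @ bit 7 → (0x054a>>7)&0x3 = 0x2
mode:4 @ bit 9 → (0x054a>>9)&0xf = 0x2  ←
seq:3 @ bit 13 → (0x054a>>13)&0x7 = 0x0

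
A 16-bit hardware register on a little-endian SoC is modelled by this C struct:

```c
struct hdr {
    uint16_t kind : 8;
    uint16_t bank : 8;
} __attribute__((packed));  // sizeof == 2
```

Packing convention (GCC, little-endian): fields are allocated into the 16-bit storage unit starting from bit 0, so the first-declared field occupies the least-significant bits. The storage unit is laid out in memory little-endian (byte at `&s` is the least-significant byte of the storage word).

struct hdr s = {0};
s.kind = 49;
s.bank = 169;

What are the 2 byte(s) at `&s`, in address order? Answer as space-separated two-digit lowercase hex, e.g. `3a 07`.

kind:8 = 49 → 0x31 << 0 → word 0x0031
bank:8 = 169 → 0xa9 << 8 → word 0xa931
word = 0xa931 → little-endian bytes:
  [0]=0x31  [1]=0xa9

31 a9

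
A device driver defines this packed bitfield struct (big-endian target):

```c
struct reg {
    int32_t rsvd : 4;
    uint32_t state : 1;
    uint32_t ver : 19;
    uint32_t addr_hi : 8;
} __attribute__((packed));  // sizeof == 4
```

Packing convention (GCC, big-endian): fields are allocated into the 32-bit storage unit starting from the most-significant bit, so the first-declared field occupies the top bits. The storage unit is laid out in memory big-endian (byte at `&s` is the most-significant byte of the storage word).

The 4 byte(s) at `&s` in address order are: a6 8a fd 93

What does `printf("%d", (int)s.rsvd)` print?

-6

[0]=0xa6 [1]=0x8a [2]=0xfd [3]=0x93 (big-endian) → word 0xa68afd93
rsvd:4 @ bit 28 → (0xa68afd93>>28)&0xf = 0xa  ←
state:1 @ bit 27 → (0xa68afd93>>27)&0x1 = 0x0
ver:19 @ bit 8 → (0xa68afd93>>8)&0x7ffff = 0x68afd
addr_hi:8 @ bit 0 → (0xa68afd93>>0)&0xff = 0x93
rsvd signed 4b, MSB=1: 10 - 16 = -6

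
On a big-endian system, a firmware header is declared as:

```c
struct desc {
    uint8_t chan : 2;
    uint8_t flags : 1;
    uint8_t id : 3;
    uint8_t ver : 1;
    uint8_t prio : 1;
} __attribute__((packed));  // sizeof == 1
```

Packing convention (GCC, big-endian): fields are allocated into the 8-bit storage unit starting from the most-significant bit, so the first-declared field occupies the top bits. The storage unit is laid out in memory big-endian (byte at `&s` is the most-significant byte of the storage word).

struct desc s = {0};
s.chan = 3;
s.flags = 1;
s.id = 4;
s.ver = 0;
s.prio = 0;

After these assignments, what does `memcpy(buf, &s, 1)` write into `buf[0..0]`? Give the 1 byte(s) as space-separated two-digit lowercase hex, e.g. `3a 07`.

f0

chan (2b) val=3 bits=0x3 at bit 6: 0xc0
flags (1b) val=1 bits=0x1 at bit 5: 0xe0
id (3b) val=4 bits=0x4 at bit 2: 0xf0
ver (1b) val=0 bits=0x0 at bit 1: 0xf0
prio (1b) val=0 bits=0x0 at bit 0: 0xf0
word = 0xf0 → big-endian bytes:
  [0]=0xf0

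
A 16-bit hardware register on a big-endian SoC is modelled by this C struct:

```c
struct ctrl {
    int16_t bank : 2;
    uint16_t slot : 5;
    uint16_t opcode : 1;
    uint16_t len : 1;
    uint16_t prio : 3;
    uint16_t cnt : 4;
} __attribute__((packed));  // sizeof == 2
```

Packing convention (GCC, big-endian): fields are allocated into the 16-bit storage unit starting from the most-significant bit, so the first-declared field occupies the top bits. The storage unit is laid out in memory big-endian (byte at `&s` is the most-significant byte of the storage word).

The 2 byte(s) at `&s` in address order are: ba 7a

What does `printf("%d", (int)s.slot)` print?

29

[0]=0xba [1]=0x7a (big-endian) → word 0xba7a
bank:2 @ bit 14 → (0xba7a>>14)&0x3 = 0x2
slot:5 @ bit 9 → (0xba7a>>9)&0x1f = 0x1d  ←
opcode:1 @ bit 8 → (0xba7a>>8)&0x1 = 0x0
len:1 @ bit 7 → (0xba7a>>7)&0x1 = 0x0
prio:3 @ bit 4 → (0xba7a>>4)&0x7 = 0x7
cnt:4 @ bit 0 → (0xba7a>>0)&0xf = 0xa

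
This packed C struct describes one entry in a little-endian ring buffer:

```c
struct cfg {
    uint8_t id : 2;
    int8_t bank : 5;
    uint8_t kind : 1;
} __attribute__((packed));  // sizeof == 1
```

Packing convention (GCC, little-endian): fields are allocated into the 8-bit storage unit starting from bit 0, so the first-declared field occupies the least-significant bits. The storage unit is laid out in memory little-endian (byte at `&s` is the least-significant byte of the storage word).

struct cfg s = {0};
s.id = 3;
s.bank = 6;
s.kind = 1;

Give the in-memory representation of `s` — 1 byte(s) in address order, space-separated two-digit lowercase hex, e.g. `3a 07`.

9b

id (2b) val=3 bits=0x3 at bit 0: 0x03
bank (5b) val=6 bits=0x6 at bit 2: 0x1b
kind (1b) val=1 bits=0x1 at bit 7: 0x9b
word = 0x9b → little-endian bytes:
  [0]=0x9b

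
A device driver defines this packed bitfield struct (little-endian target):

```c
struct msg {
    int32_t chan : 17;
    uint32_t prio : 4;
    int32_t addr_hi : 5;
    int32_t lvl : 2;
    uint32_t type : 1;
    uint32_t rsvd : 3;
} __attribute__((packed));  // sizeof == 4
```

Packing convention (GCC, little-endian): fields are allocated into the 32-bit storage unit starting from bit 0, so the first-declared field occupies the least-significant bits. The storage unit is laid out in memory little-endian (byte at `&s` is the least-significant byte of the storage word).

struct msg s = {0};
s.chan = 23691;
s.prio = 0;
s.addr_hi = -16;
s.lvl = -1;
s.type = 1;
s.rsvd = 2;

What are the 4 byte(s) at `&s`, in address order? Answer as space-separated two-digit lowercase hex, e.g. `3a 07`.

8b 5c 00 5e

[0+:17] chan=23691 & 0x1ffff = 0x5c8b; word=0x00005c8b
[17+:4] prio=0 & 0xf = 0x0; word=0x00005c8b
[21+:5] addr_hi=-16 & 0x1f = 0x10; word=0x02005c8b
[26+:2] lvl=-1 & 0x3 = 0x3; word=0x0e005c8b
[28+:1] type=1 & 0x1 = 0x1; word=0x1e005c8b
[29+:3] rsvd=2 & 0x7 = 0x2; word=0x5e005c8b
word = 0x5e005c8b → little-endian bytes:
  [0]=0x8b  [1]=0x5c  [2]=0x00  [3]=0x5e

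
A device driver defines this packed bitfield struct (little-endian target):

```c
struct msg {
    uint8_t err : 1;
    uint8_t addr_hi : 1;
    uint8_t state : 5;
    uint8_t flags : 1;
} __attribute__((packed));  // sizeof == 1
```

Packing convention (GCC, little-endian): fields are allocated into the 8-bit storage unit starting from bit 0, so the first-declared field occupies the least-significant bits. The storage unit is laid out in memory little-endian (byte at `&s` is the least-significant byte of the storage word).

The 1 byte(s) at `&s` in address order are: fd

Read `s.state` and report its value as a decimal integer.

[0]=0xfd (little-endian) → word 0xfd
err [0+:1] = (word>>0) & 0x1 = 1
addr_hi [1+:1] = (word>>1) & 0x1 = 0
state [2+:5] = (word>>2) & 0x1f = 31  ←
flags [7+:1] = (word>>7) & 0x1 = 1

31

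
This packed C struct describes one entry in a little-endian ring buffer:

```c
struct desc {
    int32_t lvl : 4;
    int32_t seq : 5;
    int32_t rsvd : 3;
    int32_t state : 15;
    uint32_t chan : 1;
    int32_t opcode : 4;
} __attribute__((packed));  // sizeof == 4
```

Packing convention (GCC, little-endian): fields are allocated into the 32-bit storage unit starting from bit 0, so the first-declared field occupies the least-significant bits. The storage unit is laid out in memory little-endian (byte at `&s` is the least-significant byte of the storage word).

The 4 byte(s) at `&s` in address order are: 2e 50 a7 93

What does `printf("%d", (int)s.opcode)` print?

-7

[0]=0x2e [1]=0x50 [2]=0xa7 [3]=0x93 (little-endian) → word 0x93a7502e
lvl [0+:4] = (word>>0) & 0xf = 14
seq [4+:5] = (word>>4) & 0x1f = 2
rsvd [9+:3] = (word>>9) & 0x7 = 0
state [12+:15] = (word>>12) & 0x7fff = 14965
chan [27+:1] = (word>>27) & 0x1 = 0
opcode [28+:4] = (word>>28) & 0xf = 9  ←
opcode signed 4b, MSB=1: 9 - 16 = -7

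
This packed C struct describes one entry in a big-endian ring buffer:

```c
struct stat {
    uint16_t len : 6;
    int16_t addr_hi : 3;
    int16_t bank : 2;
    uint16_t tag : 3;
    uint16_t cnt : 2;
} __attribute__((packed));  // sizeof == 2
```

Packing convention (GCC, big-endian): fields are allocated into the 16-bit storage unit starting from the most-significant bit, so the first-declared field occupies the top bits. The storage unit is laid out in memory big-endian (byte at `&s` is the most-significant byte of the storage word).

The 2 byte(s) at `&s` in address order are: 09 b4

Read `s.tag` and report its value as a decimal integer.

[0]=0x09 [1]=0xb4 (big-endian) → word 0x09b4
len [10+:6] = (word>>10) & 0x3f = 2
addr_hi [7+:3] = (word>>7) & 0x7 = 3
bank [5+:2] = (word>>5) & 0x3 = 1
tag [2+:3] = (word>>2) & 0x7 = 5  ←
cnt [0+:2] = (word>>0) & 0x3 = 0

5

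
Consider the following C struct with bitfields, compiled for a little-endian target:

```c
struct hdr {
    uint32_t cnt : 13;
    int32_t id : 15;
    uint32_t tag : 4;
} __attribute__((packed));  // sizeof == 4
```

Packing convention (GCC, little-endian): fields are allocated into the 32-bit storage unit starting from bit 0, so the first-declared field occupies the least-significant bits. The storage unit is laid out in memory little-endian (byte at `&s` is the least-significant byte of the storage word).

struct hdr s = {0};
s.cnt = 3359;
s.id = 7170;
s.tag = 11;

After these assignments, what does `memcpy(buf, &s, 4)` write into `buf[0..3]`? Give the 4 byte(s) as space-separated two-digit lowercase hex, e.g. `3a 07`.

cnt (13b) val=3359 bits=0xd1f at bit 0: 0x00000d1f
id (15b) val=7170 bits=0x1c02 at bit 13: 0x03804d1f
tag (4b) val=11 bits=0xb at bit 28: 0xb3804d1f
word = 0xb3804d1f → little-endian bytes:
  [0]=0x1f  [1]=0x4d  [2]=0x80  [3]=0xb3

1f 4d 80 b3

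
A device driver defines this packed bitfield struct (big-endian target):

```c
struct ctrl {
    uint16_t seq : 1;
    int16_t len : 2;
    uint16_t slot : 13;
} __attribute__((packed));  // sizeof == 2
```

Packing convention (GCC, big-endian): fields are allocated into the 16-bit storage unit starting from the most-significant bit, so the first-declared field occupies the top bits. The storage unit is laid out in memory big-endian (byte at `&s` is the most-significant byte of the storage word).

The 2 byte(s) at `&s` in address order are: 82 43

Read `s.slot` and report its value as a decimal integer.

579

[0]=0x82 [1]=0x43 (big-endian) → word 0x8243
seq [15+:1] = (word>>15) & 0x1 = 1
len [13+:2] = (word>>13) & 0x3 = 0
slot [0+:13] = (word>>0) & 0x1fff = 579  ←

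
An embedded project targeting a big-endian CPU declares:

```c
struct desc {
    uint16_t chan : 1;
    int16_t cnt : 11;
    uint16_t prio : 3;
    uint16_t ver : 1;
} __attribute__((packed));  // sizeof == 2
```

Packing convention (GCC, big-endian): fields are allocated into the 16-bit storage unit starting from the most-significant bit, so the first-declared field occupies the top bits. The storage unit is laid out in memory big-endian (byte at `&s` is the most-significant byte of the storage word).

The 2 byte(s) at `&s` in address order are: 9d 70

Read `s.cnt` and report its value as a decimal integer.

471

[0]=0x9d [1]=0x70 (big-endian) → word 0x9d70
chan [15+:1] = (word>>15) & 0x1 = 1
cnt [4+:11] = (word>>4) & 0x7ff = 471  ←
prio [1+:3] = (word>>1) & 0x7 = 0
ver [0+:1] = (word>>0) & 0x1 = 0
cnt signed 11b, MSB=0: value = 471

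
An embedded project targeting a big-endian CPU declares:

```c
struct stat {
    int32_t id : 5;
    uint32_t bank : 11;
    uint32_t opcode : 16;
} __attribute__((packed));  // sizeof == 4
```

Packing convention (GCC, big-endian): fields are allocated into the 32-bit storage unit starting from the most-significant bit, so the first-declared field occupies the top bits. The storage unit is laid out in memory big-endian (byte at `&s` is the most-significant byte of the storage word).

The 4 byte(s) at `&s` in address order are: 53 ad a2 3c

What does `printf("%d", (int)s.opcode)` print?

[0]=0x53 [1]=0xad [2]=0xa2 [3]=0x3c (big-endian) → word 0x53ada23c
id [27+:5] = (word>>27) & 0x1f = 10
bank [16+:11] = (word>>16) & 0x7ff = 941
opcode [0+:16] = (word>>0) & 0xffff = 41532  ←

41532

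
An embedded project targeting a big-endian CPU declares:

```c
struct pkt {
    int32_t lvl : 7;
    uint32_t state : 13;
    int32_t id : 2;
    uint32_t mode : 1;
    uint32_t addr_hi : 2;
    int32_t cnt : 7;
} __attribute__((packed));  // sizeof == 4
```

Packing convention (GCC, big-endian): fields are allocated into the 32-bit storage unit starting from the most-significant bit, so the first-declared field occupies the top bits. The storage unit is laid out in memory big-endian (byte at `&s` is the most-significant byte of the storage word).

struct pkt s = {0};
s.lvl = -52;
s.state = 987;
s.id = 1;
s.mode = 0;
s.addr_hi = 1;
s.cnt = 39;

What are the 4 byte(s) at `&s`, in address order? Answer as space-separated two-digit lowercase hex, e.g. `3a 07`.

98 3d b4 a7

[25+:7] lvl=-52 & 0x7f = 0x4c; word=0x98000000
[12+:13] state=987 & 0x1fff = 0x3db; word=0x983db000
[10+:2] id=1 & 0x3 = 0x1; word=0x983db400
[9+:1] mode=0 & 0x1 = 0x0; word=0x983db400
[7+:2] addr_hi=1 & 0x3 = 0x1; word=0x983db480
[0+:7] cnt=39 & 0x7f = 0x27; word=0x983db4a7
word = 0x983db4a7 → big-endian bytes:
  [0]=0x98  [1]=0x3d  [2]=0xb4  [3]=0xa7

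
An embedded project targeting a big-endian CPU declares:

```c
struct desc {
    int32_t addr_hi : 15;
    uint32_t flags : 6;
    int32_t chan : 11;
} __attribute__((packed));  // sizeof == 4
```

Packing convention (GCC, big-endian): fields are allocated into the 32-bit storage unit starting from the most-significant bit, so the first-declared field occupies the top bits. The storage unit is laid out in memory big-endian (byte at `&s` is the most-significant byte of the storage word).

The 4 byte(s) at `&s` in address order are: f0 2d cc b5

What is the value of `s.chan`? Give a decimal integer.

[0]=0xf0 [1]=0x2d [2]=0xcc [3]=0xb5 (big-endian) → word 0xf02dccb5
addr_hi [17+:15] = (word>>17) & 0x7fff = 30742
flags [11+:6] = (word>>11) & 0x3f = 57
chan [0+:11] = (word>>0) & 0x7ff = 1205  ←
chan signed 11b, MSB=1: 1205 - 2048 = -843

-843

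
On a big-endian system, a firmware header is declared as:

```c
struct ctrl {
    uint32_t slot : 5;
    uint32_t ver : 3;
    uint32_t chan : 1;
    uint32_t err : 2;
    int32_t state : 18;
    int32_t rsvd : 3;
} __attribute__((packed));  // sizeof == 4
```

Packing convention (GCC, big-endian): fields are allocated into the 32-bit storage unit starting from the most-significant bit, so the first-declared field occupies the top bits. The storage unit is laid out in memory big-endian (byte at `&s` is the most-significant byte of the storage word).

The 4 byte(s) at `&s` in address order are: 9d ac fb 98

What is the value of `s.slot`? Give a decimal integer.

[0]=0x9d [1]=0xac [2]=0xfb [3]=0x98 (big-endian) → word 0x9dacfb98
slot [27+:5] = (word>>27) & 0x1f = 19  ←
ver [24+:3] = (word>>24) & 0x7 = 5
chan [23+:1] = (word>>23) & 0x1 = 1
err [21+:2] = (word>>21) & 0x3 = 1
state [3+:18] = (word>>3) & 0x3ffff = 106355
rsvd [0+:3] = (word>>0) & 0x7 = 0

19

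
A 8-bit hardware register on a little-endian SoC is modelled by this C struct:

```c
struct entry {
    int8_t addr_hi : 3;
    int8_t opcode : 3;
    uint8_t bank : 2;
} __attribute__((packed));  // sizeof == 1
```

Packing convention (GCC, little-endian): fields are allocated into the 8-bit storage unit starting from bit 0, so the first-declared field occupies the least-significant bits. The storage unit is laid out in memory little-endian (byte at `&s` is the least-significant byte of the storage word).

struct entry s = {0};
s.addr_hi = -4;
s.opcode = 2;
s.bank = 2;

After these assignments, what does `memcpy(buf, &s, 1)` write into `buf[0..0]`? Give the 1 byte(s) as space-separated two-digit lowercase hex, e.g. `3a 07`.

94

[0+:3] addr_hi=-4 & 0x7 = 0x4; word=0x04
[3+:3] opcode=2 & 0x7 = 0x2; word=0x14
[6+:2] bank=2 & 0x3 = 0x2; word=0x94
word = 0x94 → little-endian bytes:
  [0]=0x94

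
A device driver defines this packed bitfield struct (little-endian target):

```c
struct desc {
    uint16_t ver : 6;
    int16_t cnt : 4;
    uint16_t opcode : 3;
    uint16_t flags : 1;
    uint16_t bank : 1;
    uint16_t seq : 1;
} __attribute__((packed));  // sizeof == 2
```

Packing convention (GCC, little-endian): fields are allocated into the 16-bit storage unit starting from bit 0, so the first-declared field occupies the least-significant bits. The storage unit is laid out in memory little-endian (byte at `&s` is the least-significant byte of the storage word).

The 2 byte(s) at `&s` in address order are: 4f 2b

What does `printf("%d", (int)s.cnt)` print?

[0]=0x4f [1]=0x2b (little-endian) → word 0x2b4f
ver:6 @ bit 0 → (0x2b4f>>0)&0x3f = 0xf
cnt:4 @ bit 6 → (0x2b4f>>6)&0xf = 0xd  ←
opcode:3 @ bit 10 → (0x2b4f>>10)&0x7 = 0x2
flags:1 @ bit 13 → (0x2b4f>>13)&0x1 = 0x1
bank:1 @ bit 14 → (0x2b4f>>14)&0x1 = 0x0
seq:1 @ bit 15 → (0x2b4f>>15)&0x1 = 0x0
cnt signed 4b, MSB=1: 13 - 16 = -3

-3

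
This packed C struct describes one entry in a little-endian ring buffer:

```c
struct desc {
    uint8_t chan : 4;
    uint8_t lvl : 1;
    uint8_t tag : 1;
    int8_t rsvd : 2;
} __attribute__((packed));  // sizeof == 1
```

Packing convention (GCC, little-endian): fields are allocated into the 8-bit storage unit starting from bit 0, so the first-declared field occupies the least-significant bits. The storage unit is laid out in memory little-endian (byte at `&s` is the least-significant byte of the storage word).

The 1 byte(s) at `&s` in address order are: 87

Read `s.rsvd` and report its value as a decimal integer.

[0]=0x87 (little-endian) → word 0x87
chan [0+:4] = (word>>0) & 0xf = 7
lvl [4+:1] = (word>>4) & 0x1 = 0
tag [5+:1] = (word>>5) & 0x1 = 0
rsvd [6+:2] = (word>>6) & 0x3 = 2  ←
rsvd signed 2b, MSB=1: 2 - 4 = -2

-2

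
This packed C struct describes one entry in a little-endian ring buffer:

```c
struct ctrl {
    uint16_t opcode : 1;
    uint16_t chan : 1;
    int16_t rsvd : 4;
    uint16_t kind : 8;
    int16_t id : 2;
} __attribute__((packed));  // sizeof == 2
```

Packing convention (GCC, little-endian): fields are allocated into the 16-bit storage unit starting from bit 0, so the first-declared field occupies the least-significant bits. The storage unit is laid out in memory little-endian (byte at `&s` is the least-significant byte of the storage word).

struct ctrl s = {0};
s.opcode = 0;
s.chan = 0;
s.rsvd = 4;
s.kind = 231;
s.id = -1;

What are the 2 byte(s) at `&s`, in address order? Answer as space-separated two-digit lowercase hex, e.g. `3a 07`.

opcode:1 = 0 → 0x0 << 0 → word 0x0000
chan:1 = 0 → 0x0 << 1 → word 0x0000
rsvd:4 = 4 → 0x4 << 2 → word 0x0010
kind:8 = 231 → 0xe7 << 6 → word 0x39d0
id:2 = -1 → 0x3 << 14 → word 0xf9d0
word = 0xf9d0 → little-endian bytes:
  [0]=0xd0  [1]=0xf9

d0 f9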